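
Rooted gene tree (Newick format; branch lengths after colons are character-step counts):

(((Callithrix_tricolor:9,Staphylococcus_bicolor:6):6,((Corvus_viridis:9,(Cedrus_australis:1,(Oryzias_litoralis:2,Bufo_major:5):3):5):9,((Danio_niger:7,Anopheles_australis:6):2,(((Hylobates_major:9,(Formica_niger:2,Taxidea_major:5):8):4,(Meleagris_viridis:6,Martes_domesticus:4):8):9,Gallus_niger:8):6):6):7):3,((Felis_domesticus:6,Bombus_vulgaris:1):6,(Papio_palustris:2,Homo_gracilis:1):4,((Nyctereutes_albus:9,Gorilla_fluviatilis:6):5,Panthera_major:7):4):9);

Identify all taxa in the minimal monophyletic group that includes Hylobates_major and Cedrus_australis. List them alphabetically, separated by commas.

Tracing Hylobates_major: it sits inside (Hylobates_major,(Formica_niger,Taxidea_major)).
Tracing Cedrus_australis: it sits inside (Cedrus_australis,(Oryzias_litoralis,Bufo_major)).
The smallest clade enclosing both is ((Corvus_viridis,(Cedrus_australis,(Oryzias_litoralis,Bufo_major))),((Danio_niger,Anopheles_australis),(((Hylobates_major,(Formica_niger,Taxidea_major)),(Meleagris_viridis,Martes_domesticus)),Gallus_niger))); the answer is its 12 terminal taxa in alphabetical order.

Anopheles_australis, Bufo_major, Cedrus_australis, Corvus_viridis, Danio_niger, Formica_niger, Gallus_niger, Hylobates_major, Martes_domesticus, Meleagris_viridis, Oryzias_litoralis, Taxidea_major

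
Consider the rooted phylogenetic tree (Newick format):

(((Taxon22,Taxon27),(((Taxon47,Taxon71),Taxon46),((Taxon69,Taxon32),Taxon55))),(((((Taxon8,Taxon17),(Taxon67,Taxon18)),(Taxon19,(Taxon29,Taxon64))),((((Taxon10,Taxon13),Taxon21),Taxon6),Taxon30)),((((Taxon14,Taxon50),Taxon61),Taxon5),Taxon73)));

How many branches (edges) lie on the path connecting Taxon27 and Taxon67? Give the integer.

The MRCA of Taxon27 and Taxon67 is the root of the tree.
From Taxon27 up to that node: 3 branches. From Taxon67 up to the same node: 6 branches. Total: 3 + 6 = 9.

9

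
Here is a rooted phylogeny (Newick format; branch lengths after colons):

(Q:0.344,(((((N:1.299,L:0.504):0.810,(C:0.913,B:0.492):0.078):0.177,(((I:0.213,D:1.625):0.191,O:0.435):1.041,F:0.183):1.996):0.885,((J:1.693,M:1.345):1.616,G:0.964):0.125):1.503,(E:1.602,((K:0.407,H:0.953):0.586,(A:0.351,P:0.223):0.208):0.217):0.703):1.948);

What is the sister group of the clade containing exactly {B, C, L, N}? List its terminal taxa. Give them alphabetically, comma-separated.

The clade containing exactly {B, C, L, N} attaches to the tree at the node subtending (((N,L),(C,B)),(((I,D),O),F)).
The other lineage descending from that same node — the sister group — is (((I,D),O),F); its 4 tips in alphabetical order are the answer.

D, F, I, O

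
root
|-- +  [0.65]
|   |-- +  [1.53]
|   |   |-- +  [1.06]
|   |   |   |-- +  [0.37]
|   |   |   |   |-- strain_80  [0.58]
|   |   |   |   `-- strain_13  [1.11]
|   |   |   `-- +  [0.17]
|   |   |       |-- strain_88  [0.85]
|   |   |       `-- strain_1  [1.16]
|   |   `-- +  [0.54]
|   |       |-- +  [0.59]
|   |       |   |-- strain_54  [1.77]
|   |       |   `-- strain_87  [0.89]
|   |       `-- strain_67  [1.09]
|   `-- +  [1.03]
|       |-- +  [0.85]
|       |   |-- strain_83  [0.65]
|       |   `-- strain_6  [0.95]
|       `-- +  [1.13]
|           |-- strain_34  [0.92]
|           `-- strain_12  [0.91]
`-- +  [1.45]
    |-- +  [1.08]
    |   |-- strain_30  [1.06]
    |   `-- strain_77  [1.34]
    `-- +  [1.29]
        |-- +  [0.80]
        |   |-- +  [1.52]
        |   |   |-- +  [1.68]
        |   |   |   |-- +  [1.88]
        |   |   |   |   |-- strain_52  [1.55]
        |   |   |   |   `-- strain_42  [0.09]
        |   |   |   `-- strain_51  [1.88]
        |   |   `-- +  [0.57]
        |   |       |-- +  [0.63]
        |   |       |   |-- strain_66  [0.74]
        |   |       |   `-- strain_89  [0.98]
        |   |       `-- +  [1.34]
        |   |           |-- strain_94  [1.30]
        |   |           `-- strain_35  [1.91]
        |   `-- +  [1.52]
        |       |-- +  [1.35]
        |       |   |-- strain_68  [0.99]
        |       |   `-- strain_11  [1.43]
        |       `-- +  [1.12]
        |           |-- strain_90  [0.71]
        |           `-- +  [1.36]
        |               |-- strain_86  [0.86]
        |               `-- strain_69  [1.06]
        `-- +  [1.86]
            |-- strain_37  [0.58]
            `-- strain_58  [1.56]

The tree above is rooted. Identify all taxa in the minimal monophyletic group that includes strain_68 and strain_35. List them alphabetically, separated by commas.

strain_11, strain_35, strain_42, strain_51, strain_52, strain_66, strain_68, strain_69, strain_86, strain_89, strain_90, strain_94

Tracing strain_68: it sits inside (strain_68,strain_11).
Tracing strain_35: it sits inside (strain_94,strain_35).
The smallest clade enclosing both is ((((strain_52,strain_42),strain_51),((strain_66,strain_89),(strain_94,strain_35))),((strain_68,strain_11),(strain_90,(strain_86,strain_69)))); the answer is its 12 terminal taxa in alphabetical order.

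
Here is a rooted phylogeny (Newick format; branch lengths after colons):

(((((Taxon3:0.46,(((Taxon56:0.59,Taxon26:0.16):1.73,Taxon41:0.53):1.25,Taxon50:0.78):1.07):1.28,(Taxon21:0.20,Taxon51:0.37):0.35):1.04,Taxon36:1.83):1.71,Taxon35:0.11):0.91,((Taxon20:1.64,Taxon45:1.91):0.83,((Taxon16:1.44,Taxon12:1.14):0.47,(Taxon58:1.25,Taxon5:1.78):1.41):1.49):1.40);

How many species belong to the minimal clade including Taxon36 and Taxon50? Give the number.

The MRCA of Taxon36 and Taxon50 is the node subtending (((Taxon3,(((Taxon56,Taxon26),Taxon41),Taxon50)),(Taxon21,Taxon51)),Taxon36).
That clade contains 8 terminal taxa: Taxon21, Taxon26, Taxon3, Taxon36, Taxon41, Taxon50, Taxon51, Taxon56.

8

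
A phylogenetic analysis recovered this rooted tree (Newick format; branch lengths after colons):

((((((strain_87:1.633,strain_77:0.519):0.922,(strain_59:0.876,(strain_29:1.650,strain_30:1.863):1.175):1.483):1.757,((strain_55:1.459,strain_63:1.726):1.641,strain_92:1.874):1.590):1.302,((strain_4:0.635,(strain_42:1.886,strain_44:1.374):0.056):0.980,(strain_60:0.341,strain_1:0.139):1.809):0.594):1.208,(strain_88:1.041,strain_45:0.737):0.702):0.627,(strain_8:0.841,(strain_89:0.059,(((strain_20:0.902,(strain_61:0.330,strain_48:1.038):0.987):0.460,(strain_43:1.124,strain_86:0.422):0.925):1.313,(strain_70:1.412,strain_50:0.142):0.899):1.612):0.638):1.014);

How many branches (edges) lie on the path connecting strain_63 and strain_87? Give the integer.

6

The MRCA of strain_63 and strain_87 is the node subtending (((strain_87,strain_77),(strain_59,(strain_29,strain_30))),((strain_55,strain_63),strain_92)).
From strain_63 up to that node: 3 branches. From strain_87 up to the same node: 3 branches. Total: 3 + 3 = 6.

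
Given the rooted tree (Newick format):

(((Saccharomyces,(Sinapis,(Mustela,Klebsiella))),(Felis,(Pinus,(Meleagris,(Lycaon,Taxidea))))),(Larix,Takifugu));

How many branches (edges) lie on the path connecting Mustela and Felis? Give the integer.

6

The MRCA of Mustela and Felis is the node subtending ((Saccharomyces,(Sinapis,(Mustela,Klebsiella))),(Felis,(Pinus,(Meleagris,(Lycaon,Taxidea))))).
From Mustela up to that node: 4 branches. From Felis up to the same node: 2 branches. Total: 4 + 2 = 6.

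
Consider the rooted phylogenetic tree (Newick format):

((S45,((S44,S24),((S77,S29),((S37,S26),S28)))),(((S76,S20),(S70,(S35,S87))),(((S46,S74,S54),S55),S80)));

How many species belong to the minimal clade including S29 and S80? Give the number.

The MRCA of S29 and S80 is the root, so the clade is the entire tree.
That clade contains 18 terminal taxa: S20, S24, S26, S28, S29, S35, S37, S44, S45, S46, S54, S55, S70, S74, S76, S77, S80, S87.

18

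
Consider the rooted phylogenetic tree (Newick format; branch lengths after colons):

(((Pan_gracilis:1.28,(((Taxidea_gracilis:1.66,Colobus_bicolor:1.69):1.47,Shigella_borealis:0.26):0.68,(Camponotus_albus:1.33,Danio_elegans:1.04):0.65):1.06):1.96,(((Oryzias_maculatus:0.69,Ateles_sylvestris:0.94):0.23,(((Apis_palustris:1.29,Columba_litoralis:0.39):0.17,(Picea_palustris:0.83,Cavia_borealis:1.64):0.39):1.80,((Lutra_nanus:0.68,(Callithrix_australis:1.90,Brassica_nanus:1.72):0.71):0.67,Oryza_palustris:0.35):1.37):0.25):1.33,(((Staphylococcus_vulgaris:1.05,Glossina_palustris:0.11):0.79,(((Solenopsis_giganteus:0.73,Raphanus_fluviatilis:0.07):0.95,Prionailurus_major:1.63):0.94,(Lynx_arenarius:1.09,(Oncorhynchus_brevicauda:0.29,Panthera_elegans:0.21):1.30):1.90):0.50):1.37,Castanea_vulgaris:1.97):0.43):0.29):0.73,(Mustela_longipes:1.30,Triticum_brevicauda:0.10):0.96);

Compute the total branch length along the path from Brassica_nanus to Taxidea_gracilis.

The path runs Brassica_nanus → … → MRCA → … → Taxidea_gracilis; the MRCA is the node subtending ((Pan_gracilis,(((Taxidea_gracilis,Colobus_bicolor),Shigella_borealis),(Camponotus_albus,Danio_elegans))),(((Oryzias_maculatus,Ateles_sylvestris),(((Apis_palustris,Columba_litoralis),(Picea_palustris,Cavia_borealis)),((Lutra_nanus,(Callithrix_australis,Brassica_nanus)),Oryza_palustris))),(((Staphylococcus_vulgaris,Glossina_palustris),(((Solenopsis_giganteus,Raphanus_fluviatilis),Prionailurus_major),(Lynx_arenarius,(Oncorhynchus_brevicauda,Panthera_elegans)))),Castanea_vulgaris))).
Branch lengths along that path: 1.72 + 0.71 + 0.67 + 1.37 + 0.25 + 1.33 + 0.29 + 1.96 + 1.06 + 0.68 + 1.47 + 1.66 = 13.17.

13.17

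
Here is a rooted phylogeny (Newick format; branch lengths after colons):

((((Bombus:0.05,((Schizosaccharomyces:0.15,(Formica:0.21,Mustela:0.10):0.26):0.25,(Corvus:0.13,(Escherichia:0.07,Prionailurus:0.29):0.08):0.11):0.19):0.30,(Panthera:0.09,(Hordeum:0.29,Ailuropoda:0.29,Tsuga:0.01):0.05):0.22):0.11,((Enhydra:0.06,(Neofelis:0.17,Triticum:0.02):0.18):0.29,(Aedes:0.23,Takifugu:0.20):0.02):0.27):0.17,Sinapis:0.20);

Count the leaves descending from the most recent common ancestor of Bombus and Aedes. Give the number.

16

The MRCA of Bombus and Aedes is the node subtending (((Bombus,((Schizosaccharomyces,(Formica,Mustela)),(Corvus,(Escherichia,Prionailurus)))),(Panthera,(Hordeum,Ailuropoda,Tsuga))),((Enhydra,(Neofelis,Triticum)),(Aedes,Takifugu))).
That clade contains 16 terminal taxa: Aedes, Ailuropoda, Bombus, Corvus, Enhydra, Escherichia, Formica, Hordeum, Mustela, Neofelis, Panthera, Prionailurus, Schizosaccharomyces, Takifugu, Triticum, Tsuga.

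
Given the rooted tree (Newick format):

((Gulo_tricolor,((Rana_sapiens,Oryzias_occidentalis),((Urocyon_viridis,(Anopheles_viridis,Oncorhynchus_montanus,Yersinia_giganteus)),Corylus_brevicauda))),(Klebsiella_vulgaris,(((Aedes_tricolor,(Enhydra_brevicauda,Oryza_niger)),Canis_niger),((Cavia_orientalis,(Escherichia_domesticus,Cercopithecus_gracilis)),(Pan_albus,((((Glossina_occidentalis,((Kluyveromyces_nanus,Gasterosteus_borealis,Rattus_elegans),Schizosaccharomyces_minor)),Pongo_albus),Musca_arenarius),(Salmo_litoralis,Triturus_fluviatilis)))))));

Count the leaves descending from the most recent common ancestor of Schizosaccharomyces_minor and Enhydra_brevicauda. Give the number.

The MRCA of Schizosaccharomyces_minor and Enhydra_brevicauda is the node subtending (((Aedes_tricolor,(Enhydra_brevicauda,Oryza_niger)),Canis_niger),((Cavia_orientalis,(Escherichia_domesticus,Cercopithecus_gracilis)),(Pan_albus,((((Glossina_occidentalis,((Kluyveromyces_nanus,Gasterosteus_borealis,Rattus_elegans),Schizosaccharomyces_minor)),Pongo_albus),Musca_arenarius),(Salmo_litoralis,Triturus_fluviatilis))))).
That clade contains 17 terminal taxa: Aedes_tricolor, Canis_niger, Cavia_orientalis, Cercopithecus_gracilis, Enhydra_brevicauda, Escherichia_domesticus, Gasterosteus_borealis, Glossina_occidentalis, Kluyveromyces_nanus, Musca_arenarius, Oryza_niger, Pan_albus, Pongo_albus, Rattus_elegans, Salmo_litoralis, Schizosaccharomyces_minor, Triturus_fluviatilis.

17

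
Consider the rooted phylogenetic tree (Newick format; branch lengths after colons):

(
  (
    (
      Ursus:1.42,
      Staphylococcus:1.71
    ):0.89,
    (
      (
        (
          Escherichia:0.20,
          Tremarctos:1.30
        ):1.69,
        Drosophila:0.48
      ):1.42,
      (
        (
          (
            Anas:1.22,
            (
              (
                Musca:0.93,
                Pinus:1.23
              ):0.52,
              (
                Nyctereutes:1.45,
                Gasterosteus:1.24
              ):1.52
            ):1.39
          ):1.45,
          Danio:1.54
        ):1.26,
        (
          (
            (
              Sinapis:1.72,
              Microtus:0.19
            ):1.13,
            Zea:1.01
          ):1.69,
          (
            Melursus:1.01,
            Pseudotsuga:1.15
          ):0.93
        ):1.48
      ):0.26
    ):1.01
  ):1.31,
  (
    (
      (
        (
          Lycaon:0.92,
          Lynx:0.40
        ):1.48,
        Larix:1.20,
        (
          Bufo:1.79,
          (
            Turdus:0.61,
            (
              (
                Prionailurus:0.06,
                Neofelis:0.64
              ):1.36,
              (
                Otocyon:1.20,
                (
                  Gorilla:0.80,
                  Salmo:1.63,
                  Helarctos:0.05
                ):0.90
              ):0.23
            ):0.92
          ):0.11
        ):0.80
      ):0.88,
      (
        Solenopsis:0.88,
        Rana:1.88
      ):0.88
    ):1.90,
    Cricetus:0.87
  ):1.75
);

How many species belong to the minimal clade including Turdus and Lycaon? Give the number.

11

The MRCA of Turdus and Lycaon is the node subtending ((Lycaon,Lynx),Larix,(Bufo,(Turdus,((Prionailurus,Neofelis),(Otocyon,(Gorilla,Salmo,Helarctos)))))).
That clade contains 11 terminal taxa: Bufo, Gorilla, Helarctos, Larix, Lycaon, Lynx, Neofelis, Otocyon, Prionailurus, Salmo, Turdus.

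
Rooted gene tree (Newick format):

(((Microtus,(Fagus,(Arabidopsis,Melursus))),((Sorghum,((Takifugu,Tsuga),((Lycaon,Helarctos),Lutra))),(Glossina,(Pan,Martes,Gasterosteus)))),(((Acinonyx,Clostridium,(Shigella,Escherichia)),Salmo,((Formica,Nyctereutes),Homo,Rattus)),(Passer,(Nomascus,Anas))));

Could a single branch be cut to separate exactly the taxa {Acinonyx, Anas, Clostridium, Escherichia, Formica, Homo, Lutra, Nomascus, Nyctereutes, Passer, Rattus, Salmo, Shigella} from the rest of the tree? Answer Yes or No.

The MRCA of the listed taxa is the root, so the smallest clade containing them is the whole tree.
That clade also contains Arabidopsis, Fagus, Gasterosteus, Glossina, Helarctos, Lycaon, Martes, Melursus, Microtus, Pan, Sorghum, Takifugu, Tsuga, which are not in the proposed group, so the group is not monophyletic.

No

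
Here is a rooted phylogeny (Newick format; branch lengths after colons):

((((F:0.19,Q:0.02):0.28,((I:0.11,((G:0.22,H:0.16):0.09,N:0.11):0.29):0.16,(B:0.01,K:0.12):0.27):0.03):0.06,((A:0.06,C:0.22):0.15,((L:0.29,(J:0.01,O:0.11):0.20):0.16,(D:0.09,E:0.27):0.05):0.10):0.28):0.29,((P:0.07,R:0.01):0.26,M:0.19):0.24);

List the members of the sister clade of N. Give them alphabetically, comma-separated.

N attaches to the tree at the node subtending ((G,H),N).
The other lineage descending from that same node — the sister group — is (G,H); its 2 tips in alphabetical order are the answer.

G, H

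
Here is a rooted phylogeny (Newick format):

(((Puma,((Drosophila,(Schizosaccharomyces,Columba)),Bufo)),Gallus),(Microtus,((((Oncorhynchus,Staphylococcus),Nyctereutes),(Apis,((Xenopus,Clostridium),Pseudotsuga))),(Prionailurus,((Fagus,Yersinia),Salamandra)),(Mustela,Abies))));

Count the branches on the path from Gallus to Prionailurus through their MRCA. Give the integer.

The MRCA of Gallus and Prionailurus is the root of the tree.
From Gallus up to that node: 2 branches. From Prionailurus up to the same node: 4 branches. Total: 2 + 4 = 6.

6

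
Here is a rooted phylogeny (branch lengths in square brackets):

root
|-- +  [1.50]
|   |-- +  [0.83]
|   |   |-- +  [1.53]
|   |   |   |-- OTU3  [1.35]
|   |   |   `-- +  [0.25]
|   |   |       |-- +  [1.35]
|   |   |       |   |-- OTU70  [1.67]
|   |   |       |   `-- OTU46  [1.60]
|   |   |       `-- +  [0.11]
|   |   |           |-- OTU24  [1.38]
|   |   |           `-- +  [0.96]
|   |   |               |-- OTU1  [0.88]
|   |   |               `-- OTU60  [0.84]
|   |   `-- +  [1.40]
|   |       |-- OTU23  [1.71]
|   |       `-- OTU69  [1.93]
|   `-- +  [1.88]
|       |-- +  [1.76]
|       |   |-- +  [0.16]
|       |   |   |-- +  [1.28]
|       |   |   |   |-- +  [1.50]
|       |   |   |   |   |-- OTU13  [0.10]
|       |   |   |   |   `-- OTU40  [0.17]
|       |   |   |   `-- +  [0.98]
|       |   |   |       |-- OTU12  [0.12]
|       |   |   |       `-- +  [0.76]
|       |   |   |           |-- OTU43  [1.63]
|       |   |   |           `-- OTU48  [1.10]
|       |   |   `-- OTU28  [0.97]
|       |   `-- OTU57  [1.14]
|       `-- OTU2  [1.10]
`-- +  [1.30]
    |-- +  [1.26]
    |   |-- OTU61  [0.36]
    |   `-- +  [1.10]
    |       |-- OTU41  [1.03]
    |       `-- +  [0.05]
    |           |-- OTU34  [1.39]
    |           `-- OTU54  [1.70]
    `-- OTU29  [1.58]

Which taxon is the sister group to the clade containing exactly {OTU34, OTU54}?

The clade containing exactly {OTU34, OTU54} attaches to the tree at the node subtending (OTU41,(OTU34,OTU54)).
The other lineage descending from that same node — the sister group — is the single tip OTU41.

OTU41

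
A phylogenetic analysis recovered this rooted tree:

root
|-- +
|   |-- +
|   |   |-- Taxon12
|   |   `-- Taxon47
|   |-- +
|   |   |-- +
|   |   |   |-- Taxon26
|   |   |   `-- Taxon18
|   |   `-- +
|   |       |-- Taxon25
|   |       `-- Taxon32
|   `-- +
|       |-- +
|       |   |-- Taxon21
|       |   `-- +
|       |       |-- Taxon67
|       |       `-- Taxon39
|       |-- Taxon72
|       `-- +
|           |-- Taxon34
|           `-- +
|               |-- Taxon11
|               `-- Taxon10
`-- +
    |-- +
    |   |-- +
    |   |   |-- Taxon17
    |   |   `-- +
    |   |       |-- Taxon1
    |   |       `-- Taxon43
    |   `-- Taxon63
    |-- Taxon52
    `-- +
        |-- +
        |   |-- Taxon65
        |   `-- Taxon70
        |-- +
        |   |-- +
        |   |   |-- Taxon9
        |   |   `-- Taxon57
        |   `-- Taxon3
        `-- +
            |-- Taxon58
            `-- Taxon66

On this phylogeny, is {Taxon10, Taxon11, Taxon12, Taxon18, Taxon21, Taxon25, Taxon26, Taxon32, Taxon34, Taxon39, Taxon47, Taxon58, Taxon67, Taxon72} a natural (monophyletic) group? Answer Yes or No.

No

The MRCA of the listed taxa is the root, so the smallest clade containing them is the whole tree.
That clade also contains Taxon1, Taxon17, Taxon3, Taxon43, Taxon52, Taxon57, Taxon63, Taxon65, Taxon66, Taxon70, Taxon9, which are not in the proposed group, so the group is not monophyletic.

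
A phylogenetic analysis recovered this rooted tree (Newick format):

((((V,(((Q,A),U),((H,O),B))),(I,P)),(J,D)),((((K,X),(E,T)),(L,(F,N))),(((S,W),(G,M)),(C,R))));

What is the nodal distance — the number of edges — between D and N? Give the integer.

8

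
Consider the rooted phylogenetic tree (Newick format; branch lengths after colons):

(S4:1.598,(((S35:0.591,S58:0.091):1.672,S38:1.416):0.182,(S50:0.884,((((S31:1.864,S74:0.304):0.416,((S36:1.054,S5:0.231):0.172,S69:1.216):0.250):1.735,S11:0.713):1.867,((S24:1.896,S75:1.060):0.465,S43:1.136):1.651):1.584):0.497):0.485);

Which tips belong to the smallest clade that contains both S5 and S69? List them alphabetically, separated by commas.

Tracing S5: it sits inside (S36,S5).
Tracing S69: it sits inside ((S36,S5),S69).
The smallest clade enclosing both is ((S36,S5),S69); the answer is its 3 terminal taxa in alphabetical order.

S36, S5, S69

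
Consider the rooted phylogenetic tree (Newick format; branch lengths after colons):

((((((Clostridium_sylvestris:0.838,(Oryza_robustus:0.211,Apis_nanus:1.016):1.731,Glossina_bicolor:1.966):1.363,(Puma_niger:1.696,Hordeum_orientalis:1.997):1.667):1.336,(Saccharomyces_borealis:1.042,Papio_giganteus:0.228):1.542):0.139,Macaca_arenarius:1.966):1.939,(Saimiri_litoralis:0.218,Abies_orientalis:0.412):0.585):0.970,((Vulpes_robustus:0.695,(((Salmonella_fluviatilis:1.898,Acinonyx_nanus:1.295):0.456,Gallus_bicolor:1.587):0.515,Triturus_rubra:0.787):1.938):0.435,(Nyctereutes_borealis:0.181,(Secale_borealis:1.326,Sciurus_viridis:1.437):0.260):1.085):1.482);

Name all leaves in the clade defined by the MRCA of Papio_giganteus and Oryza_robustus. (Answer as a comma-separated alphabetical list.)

Apis_nanus, Clostridium_sylvestris, Glossina_bicolor, Hordeum_orientalis, Oryza_robustus, Papio_giganteus, Puma_niger, Saccharomyces_borealis

Tracing Papio_giganteus: it sits inside (Saccharomyces_borealis,Papio_giganteus).
Tracing Oryza_robustus: it sits inside (Oryza_robustus,Apis_nanus).
The smallest clade enclosing both is (((Clostridium_sylvestris,(Oryza_robustus,Apis_nanus),Glossina_bicolor),(Puma_niger,Hordeum_orientalis)),(Saccharomyces_borealis,Papio_giganteus)); the answer is its 8 terminal taxa in alphabetical order.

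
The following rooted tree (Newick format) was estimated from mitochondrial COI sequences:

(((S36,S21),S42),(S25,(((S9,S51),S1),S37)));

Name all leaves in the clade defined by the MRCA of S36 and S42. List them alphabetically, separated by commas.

Tracing S36: it sits inside (S36,S21).
Tracing S42: it sits inside ((S36,S21),S42).
The smallest clade enclosing both is ((S36,S21),S42); the answer is its 3 terminal taxa in alphabetical order.

S21, S36, S42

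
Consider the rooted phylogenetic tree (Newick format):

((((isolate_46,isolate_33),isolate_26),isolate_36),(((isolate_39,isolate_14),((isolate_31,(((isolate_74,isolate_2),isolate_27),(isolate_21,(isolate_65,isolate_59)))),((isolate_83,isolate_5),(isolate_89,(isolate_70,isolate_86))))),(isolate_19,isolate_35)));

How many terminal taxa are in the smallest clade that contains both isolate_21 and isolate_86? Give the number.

12

The MRCA of isolate_21 and isolate_86 is the node subtending ((isolate_31,(((isolate_74,isolate_2),isolate_27),(isolate_21,(isolate_65,isolate_59)))),((isolate_83,isolate_5),(isolate_89,(isolate_70,isolate_86)))).
That clade contains 12 terminal taxa: isolate_2, isolate_21, isolate_27, isolate_31, isolate_5, isolate_59, isolate_65, isolate_70, isolate_74, isolate_83, isolate_86, isolate_89.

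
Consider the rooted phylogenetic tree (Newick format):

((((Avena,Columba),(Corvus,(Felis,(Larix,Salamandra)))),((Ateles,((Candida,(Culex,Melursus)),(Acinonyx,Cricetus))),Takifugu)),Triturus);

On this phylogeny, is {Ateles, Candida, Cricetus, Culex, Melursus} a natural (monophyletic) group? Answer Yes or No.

The MRCA of the listed taxa subtends (Ateles,((Candida,(Culex,Melursus)),(Acinonyx,Cricetus))).
That clade also contains Acinonyx, which is not in the proposed group, so the group is not monophyletic.

No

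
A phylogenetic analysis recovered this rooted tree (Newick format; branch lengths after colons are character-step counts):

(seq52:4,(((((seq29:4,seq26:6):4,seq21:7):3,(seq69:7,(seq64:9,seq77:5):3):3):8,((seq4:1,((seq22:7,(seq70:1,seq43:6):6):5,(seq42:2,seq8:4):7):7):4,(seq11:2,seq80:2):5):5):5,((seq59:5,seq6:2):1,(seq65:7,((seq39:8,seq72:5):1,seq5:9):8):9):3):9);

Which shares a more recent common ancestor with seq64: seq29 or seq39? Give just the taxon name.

seq29

The MRCA of seq64 and seq29 subtends (((seq29,seq26),seq21),(seq69,(seq64,seq77))) (6 taxa).
The MRCA of seq64 and seq39 subtends (((((seq29,seq26),seq21),(seq69,(seq64,seq77))),((seq4,((seq22,(seq70,seq43)),(seq42,seq8))),(seq11,seq80))),((seq59,seq6),(seq65,((seq39,seq72),seq5)))) (20 taxa).
The first is nested inside the second, so seq64 shares a more recent common ancestor with seq29.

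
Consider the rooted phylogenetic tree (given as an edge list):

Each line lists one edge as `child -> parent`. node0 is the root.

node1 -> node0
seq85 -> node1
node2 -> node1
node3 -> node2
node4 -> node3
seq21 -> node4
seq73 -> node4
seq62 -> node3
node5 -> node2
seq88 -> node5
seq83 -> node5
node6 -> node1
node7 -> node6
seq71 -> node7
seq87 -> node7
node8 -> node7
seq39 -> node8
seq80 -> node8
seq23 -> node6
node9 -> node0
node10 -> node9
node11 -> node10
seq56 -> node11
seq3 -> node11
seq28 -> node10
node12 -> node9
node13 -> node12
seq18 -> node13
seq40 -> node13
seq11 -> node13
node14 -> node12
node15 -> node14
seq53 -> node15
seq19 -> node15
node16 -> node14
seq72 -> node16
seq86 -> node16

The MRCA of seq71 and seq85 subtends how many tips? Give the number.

11

The MRCA of seq71 and seq85 is the node subtending (seq85,(((seq21,seq73),seq62),(seq88,seq83)),((seq71,seq87,(seq39,seq80)),seq23)).
That clade contains 11 terminal taxa: seq21, seq23, seq39, seq62, seq71, seq73, seq80, seq83, seq85, seq87, seq88.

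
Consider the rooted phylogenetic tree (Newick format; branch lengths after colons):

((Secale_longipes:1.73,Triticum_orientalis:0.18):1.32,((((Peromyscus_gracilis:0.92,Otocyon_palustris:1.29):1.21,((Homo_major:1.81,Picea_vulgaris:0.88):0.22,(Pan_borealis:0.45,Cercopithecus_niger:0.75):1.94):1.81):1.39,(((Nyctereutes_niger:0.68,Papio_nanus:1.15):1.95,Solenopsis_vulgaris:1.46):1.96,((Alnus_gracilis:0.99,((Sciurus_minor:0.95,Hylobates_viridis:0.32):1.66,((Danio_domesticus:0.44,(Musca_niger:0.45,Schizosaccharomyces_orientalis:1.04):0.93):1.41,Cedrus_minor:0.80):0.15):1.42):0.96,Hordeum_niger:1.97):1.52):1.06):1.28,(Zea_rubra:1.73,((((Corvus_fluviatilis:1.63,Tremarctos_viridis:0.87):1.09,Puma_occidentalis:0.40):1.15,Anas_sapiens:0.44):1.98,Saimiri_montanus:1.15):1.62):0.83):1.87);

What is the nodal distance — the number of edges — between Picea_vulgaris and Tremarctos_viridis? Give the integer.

The MRCA of Picea_vulgaris and Tremarctos_viridis is the node subtending ((((Peromyscus_gracilis,Otocyon_palustris),((Homo_major,Picea_vulgaris),(Pan_borealis,Cercopithecus_niger))),(((Nyctereutes_niger,Papio_nanus),Solenopsis_vulgaris),((Alnus_gracilis,((Sciurus_minor,Hylobates_viridis),((Danio_domesticus,(Musca_niger,Schizosaccharomyces_orientalis)),Cedrus_minor))),Hordeum_niger))),(Zea_rubra,((((Corvus_fluviatilis,Tremarctos_viridis),Puma_occidentalis),Anas_sapiens),Saimiri_montanus))).
From Picea_vulgaris up to that node: 5 branches. From Tremarctos_viridis up to the same node: 6 branches. Total: 5 + 6 = 11.

11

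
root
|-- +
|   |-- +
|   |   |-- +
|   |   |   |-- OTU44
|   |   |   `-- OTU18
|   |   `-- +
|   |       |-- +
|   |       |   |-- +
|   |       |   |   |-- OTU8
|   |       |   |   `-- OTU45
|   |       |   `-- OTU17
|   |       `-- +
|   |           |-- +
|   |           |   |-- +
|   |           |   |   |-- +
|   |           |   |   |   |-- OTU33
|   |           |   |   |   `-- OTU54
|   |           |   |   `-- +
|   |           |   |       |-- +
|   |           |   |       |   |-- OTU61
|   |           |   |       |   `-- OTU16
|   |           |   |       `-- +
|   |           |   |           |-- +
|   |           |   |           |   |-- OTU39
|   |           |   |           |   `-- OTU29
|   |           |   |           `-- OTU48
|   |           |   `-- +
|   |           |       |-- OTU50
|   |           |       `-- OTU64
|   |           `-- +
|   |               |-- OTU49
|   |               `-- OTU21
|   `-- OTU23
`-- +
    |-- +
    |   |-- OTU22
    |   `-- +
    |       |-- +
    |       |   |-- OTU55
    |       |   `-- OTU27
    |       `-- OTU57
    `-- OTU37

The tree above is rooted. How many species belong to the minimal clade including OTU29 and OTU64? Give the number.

The MRCA of OTU29 and OTU64 is the node subtending (((OTU33,OTU54),((OTU61,OTU16),((OTU39,OTU29),OTU48))),(OTU50,OTU64)).
That clade contains 9 terminal taxa: OTU16, OTU29, OTU33, OTU39, OTU48, OTU50, OTU54, OTU61, OTU64.

9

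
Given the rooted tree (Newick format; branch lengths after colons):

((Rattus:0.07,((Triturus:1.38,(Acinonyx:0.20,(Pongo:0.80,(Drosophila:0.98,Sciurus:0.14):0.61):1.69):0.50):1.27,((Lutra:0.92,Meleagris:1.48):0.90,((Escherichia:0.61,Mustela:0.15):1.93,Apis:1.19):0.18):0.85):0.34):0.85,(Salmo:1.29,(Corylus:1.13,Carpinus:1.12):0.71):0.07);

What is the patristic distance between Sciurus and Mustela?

7.32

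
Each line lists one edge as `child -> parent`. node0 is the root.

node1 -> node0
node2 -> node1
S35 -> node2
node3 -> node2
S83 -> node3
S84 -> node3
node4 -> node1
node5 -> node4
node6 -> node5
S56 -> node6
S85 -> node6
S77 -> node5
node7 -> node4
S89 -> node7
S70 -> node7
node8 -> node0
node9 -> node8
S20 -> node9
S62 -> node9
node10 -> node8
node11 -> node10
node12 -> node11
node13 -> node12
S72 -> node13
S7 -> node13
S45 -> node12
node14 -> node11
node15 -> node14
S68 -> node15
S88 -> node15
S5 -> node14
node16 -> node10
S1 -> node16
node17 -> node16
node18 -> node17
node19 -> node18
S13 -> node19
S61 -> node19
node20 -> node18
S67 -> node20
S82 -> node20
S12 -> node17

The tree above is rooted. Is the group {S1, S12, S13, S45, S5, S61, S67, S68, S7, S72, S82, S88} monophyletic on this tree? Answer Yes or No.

The most recent common ancestor of these taxa subtends ((((S72,S7),S45),((S68,S88),S5)),(S1,(((S13,S61),(S67,S82)),S12))).
That clade has exactly 12 tips — every listed taxon and nothing else — so the group is monophyletic.

Yes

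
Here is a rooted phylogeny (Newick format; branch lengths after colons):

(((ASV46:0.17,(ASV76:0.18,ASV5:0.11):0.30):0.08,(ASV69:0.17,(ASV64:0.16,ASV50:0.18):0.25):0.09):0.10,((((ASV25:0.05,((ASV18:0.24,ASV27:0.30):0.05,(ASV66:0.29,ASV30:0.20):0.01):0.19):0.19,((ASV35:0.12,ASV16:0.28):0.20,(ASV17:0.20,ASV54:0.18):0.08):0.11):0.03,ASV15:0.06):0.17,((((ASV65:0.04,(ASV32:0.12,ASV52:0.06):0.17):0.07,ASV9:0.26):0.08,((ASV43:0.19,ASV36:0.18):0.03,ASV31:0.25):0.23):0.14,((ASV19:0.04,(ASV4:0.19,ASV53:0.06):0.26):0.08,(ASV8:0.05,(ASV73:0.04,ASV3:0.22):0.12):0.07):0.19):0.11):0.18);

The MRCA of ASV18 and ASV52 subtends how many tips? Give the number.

23

The MRCA of ASV18 and ASV52 is the node subtending ((((ASV25,((ASV18,ASV27),(ASV66,ASV30))),((ASV35,ASV16),(ASV17,ASV54))),ASV15),((((ASV65,(ASV32,ASV52)),ASV9),((ASV43,ASV36),ASV31)),((ASV19,(ASV4,ASV53)),(ASV8,(ASV73,ASV3))))).
That clade contains 23 terminal taxa: ASV15, ASV16, ASV17, ASV18, ASV19, ASV25, ASV27, ASV3, ASV30, ASV31, ASV32, ASV35, ASV36, ASV4, ASV43, ASV52, ASV53, ASV54, ASV65, ASV66, ASV73, ASV8, ASV9.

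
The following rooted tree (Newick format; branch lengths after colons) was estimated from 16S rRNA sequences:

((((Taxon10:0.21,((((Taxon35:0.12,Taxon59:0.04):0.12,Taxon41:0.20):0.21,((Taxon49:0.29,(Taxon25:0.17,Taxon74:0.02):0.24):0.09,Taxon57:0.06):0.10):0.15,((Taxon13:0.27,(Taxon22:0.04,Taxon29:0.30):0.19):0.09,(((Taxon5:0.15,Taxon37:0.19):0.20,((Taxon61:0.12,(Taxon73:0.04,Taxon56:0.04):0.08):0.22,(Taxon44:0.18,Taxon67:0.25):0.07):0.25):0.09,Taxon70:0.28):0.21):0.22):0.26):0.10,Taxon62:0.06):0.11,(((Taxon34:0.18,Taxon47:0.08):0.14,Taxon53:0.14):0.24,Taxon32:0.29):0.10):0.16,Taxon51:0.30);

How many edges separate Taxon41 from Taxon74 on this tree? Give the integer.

6

The MRCA of Taxon41 and Taxon74 is the node subtending (((Taxon35,Taxon59),Taxon41),((Taxon49,(Taxon25,Taxon74)),Taxon57)).
From Taxon41 up to that node: 2 branches. From Taxon74 up to the same node: 4 branches. Total: 2 + 4 = 6.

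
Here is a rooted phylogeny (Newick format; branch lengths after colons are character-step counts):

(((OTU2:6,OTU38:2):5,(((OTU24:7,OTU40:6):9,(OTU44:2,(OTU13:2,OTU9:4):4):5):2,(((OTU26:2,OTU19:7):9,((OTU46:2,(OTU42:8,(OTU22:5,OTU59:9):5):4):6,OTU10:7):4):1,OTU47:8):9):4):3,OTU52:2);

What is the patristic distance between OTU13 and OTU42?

45

The path runs OTU13 → … → MRCA → … → OTU42; the MRCA is the node subtending (((OTU24,OTU40),(OTU44,(OTU13,OTU9))),(((OTU26,OTU19),((OTU46,(OTU42,(OTU22,OTU59))),OTU10)),OTU47)).
Branch lengths along that path: 2 + 4 + 5 + 2 + 9 + 1 + 4 + 6 + 4 + 8 = 45.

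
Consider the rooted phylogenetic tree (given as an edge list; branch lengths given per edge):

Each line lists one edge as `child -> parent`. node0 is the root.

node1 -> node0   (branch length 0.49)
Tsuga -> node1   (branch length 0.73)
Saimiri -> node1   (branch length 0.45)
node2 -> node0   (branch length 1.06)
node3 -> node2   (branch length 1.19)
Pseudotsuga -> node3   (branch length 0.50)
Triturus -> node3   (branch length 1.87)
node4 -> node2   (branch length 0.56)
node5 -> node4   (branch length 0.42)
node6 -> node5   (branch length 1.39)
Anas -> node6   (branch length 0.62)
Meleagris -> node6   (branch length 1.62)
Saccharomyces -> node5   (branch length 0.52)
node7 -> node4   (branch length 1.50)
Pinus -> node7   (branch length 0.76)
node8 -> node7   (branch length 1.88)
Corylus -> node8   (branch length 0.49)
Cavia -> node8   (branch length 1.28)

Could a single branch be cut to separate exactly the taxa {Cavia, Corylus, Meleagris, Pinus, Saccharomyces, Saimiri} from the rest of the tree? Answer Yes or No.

No

The MRCA of the listed taxa is the root, so the smallest clade containing them is the whole tree.
That clade also contains Anas, Pseudotsuga, Triturus, Tsuga, which are not in the proposed group, so the group is not monophyletic.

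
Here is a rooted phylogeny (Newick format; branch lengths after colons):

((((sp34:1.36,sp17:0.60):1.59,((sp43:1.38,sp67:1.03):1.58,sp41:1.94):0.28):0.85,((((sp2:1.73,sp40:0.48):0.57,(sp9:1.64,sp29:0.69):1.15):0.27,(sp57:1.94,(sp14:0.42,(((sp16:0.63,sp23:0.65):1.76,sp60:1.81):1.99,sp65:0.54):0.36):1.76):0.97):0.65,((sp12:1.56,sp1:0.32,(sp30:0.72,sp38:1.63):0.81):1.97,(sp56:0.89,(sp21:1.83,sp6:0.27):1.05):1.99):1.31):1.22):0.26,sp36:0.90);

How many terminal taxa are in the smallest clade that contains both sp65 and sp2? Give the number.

10

The MRCA of sp65 and sp2 is the node subtending (((sp2,sp40),(sp9,sp29)),(sp57,(sp14,(((sp16,sp23),sp60),sp65)))).
That clade contains 10 terminal taxa: sp14, sp16, sp2, sp23, sp29, sp40, sp57, sp60, sp65, sp9.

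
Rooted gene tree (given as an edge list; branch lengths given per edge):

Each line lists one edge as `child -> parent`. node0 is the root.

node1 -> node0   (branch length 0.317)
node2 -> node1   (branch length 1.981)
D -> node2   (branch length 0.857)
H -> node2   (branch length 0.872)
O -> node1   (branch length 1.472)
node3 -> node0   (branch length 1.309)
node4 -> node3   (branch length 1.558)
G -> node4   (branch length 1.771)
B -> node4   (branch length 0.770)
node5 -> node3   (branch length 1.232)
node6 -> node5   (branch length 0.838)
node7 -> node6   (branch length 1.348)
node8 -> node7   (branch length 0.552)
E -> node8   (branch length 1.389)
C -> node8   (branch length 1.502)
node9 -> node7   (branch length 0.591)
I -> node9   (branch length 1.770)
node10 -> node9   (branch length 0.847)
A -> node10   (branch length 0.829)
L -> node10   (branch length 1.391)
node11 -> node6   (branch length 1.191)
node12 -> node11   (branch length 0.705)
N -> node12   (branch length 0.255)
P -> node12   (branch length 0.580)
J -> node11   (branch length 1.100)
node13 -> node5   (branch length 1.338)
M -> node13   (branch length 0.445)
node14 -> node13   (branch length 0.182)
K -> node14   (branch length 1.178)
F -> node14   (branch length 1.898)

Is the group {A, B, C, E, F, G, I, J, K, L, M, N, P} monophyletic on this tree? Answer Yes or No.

The most recent common ancestor of these taxa subtends ((G,B),((((E,C),(I,(A,L))),((N,P),J)),(M,(K,F)))).
That clade has exactly 13 tips — every listed taxon and nothing else — so the group is monophyletic.

Yes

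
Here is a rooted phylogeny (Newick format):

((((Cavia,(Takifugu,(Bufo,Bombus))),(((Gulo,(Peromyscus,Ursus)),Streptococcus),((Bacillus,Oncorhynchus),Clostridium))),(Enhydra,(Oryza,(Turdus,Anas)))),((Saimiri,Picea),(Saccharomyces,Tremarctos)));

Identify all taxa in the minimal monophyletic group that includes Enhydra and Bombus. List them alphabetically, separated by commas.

Tracing Enhydra: it sits inside (Enhydra,(Oryza,(Turdus,Anas))).
Tracing Bombus: it sits inside (Bufo,Bombus).
The smallest clade enclosing both is (((Cavia,(Takifugu,(Bufo,Bombus))),(((Gulo,(Peromyscus,Ursus)),Streptococcus),((Bacillus,Oncorhynchus),Clostridium))),(Enhydra,(Oryza,(Turdus,Anas)))); the answer is its 15 terminal taxa in alphabetical order.

Anas, Bacillus, Bombus, Bufo, Cavia, Clostridium, Enhydra, Gulo, Oncorhynchus, Oryza, Peromyscus, Streptococcus, Takifugu, Turdus, Ursus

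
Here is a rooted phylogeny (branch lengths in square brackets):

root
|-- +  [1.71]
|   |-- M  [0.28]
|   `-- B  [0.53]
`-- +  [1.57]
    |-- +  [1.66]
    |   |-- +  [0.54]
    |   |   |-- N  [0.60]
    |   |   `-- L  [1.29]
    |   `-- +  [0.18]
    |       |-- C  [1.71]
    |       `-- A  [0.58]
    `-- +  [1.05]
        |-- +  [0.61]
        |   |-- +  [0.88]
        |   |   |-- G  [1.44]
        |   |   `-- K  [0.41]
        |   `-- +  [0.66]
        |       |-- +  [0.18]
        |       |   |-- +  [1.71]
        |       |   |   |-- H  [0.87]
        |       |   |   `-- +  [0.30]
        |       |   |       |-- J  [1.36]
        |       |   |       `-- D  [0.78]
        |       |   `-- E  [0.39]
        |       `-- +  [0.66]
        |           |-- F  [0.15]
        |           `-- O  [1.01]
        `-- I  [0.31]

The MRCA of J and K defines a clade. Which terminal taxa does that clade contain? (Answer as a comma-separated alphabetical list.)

D, E, F, G, H, J, K, O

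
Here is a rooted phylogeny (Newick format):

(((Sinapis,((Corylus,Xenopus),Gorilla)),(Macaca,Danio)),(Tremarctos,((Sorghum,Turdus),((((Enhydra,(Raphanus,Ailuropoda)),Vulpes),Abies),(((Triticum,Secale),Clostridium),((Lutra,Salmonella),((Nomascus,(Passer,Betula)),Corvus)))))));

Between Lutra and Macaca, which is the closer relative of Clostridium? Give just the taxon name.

The MRCA of Clostridium and Lutra subtends (((Triticum,Secale),Clostridium),((Lutra,Salmonella),((Nomascus,(Passer,Betula)),Corvus))) (9 taxa).
The MRCA of Clostridium and Macaca is the root, subtending the entire tree (23 taxa).
The first is nested inside the second, so Clostridium shares a more recent common ancestor with Lutra.

Lutra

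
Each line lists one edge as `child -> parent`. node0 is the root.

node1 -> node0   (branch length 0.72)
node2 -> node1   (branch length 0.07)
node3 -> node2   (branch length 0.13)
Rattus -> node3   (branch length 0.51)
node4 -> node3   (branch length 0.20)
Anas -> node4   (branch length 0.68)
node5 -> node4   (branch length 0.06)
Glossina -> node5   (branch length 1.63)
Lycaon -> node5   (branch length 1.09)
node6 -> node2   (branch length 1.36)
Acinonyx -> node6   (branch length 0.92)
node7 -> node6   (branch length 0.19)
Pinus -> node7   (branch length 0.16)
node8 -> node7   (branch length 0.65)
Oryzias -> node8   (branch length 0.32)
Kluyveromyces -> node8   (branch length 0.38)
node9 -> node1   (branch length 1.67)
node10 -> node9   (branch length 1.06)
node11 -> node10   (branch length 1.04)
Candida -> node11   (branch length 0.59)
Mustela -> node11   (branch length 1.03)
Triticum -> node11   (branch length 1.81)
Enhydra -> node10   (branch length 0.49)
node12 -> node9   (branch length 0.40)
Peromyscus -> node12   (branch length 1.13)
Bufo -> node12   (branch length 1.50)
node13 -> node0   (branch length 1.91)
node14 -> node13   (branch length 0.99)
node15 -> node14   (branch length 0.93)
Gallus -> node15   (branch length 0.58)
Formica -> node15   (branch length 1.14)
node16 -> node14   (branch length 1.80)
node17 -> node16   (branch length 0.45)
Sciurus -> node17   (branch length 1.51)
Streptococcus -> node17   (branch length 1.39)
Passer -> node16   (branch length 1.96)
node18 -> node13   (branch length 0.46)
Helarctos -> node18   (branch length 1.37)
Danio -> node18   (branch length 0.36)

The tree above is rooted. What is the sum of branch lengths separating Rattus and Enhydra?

3.93

The path runs Rattus → … → MRCA → … → Enhydra; the MRCA is the node subtending (((Rattus,(Anas,(Glossina,Lycaon))),(Acinonyx,(Pinus,(Oryzias,Kluyveromyces)))),(((Candida,Mustela,Triticum),Enhydra),(Peromyscus,Bufo))).
Branch lengths along that path: 0.51 + 0.13 + 0.07 + 1.67 + 1.06 + 0.49 = 3.93.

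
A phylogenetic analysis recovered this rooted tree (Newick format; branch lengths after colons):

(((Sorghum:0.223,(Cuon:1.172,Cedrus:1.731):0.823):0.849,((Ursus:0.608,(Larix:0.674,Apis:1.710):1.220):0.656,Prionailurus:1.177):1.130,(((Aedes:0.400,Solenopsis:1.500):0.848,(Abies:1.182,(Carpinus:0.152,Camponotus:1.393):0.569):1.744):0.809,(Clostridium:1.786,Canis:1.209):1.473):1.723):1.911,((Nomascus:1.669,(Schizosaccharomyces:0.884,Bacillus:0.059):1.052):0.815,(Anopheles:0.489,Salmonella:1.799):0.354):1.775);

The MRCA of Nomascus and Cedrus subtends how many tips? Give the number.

The MRCA of Nomascus and Cedrus is the root, so the clade is the entire tree.
That clade contains 19 terminal taxa: Abies, Aedes, Anopheles, Apis, Bacillus, Camponotus, Canis, Carpinus, Cedrus, Clostridium, Cuon, Larix, Nomascus, Prionailurus, Salmonella, Schizosaccharomyces, Solenopsis, Sorghum, Ursus.

19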